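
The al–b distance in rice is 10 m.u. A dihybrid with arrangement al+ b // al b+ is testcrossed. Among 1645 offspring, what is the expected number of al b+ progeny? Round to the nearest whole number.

740

A map distance of 10 m.u. corresponds to a recombination frequency of 0.100.
The F1 is al+ b / al b+, so al b+ is a parental gamete class with expected frequency (1 − r)/2 = 0.900/2 = 0.4500.
Expected number = 0.4500 × 1645 = 740.25 ≈ 740.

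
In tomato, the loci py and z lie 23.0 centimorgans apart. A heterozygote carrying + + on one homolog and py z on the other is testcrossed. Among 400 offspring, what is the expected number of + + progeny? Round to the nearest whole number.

154

A map distance of 23.0 centimorgans corresponds to a recombination frequency of 0.230.
The F1 is + + / py z, so + + is a parental gamete class with expected frequency (1 − r)/2 = 0.770/2 = 0.3850.
Expected number = 0.3850 × 400 = 154.00 ≈ 154.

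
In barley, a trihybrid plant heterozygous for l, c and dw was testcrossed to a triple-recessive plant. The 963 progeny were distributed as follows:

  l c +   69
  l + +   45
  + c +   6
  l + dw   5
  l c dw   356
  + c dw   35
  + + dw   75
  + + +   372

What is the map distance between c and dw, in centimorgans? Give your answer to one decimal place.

The two most frequent reciprocal classes, + + + and l c dw, are the parental types, so the F1 was + + + / l c dw.
The two rarest classes, + c + and l + dw, are the double crossovers. Comparing them with the parentals, only the c allele has switched, so c is the middle locus and the order is l – c – dw.
Crossovers in the c–dw interval produce the single-crossover classes + + dw and l c + (75 + 69 = 144) plus the double crossovers (11).
RF(c–dw) = (144 + 11) / 963 = 155/963 = 0.1610 → 16.1 centimorgans.

16.1 centimorgans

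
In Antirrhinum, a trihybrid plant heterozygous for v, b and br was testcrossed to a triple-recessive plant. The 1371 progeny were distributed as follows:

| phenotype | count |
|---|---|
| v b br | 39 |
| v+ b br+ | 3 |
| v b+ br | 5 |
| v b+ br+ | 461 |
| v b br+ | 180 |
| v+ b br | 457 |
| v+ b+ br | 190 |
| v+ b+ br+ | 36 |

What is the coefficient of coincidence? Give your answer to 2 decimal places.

0.35

The two most frequent reciprocal classes, v+ b br and v b+ br+, are the parental types, so the F1 was v+ b br / v b+ br+.
The two rarest classes, v+ b br+ and v b+ br, are the double crossovers. Comparing them with the parentals, only the br allele has switched, so br is the middle locus and the order is b – br – v.
b–br: (370 + 8)/1371 = 0.2757; br–v: (75 + 8)/1371 = 0.0605.
Expected DCO frequency = 0.2757 × 0.0605 ≈ 0.01668; observed = 8/1371 ≈ 0.00584.
Coefficient of coincidence = 0.00584/0.01668 ≈ 0.35.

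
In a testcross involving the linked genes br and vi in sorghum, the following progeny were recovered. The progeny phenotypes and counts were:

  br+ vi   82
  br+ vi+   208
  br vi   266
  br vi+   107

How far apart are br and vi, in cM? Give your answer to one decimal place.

The two most frequent classes, br+ vi+ (208) and br vi (266), are the parental types, so the F1 was br+ vi+ / br vi.
The recombinant classes are br+ vi and br vi+: 82 + 107 = 189.
Recombination frequency = 189/663 = 0.2851 ≈ 28.5%, i.e. 28.5 cM.

28.5 cM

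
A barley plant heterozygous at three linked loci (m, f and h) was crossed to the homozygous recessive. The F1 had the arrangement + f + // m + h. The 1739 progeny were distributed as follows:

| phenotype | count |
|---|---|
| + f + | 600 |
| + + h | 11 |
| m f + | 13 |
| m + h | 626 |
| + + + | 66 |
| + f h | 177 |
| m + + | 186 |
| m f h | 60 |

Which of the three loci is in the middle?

The two rarest classes, m f + and + + h, are the double crossovers. Comparing them with the parentals, only the m allele has switched, so m is the middle locus and the order is f – m – h.

m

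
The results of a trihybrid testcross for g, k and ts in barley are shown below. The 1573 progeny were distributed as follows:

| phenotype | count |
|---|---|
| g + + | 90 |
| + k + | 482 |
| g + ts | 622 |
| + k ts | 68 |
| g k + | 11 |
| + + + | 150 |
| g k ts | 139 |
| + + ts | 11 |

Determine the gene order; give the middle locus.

The two most frequent reciprocal classes, g + ts and + k +, are the parental types, so the F1 was g + ts / + k +.
The two rarest classes, + + ts and g k +, are the double crossovers. Comparing them with the parentals, only the g allele has switched, so g is the middle locus and the order is ts – g – k.

g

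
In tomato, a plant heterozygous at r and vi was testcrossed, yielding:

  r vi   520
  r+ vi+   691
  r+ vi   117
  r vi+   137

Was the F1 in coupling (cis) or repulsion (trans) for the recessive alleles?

The two most frequent classes are r+ vi+ (691) and r vi (520); these are the parental (non-recombinant) types.
So the F1 carried r+ vi+ on one chromosome and r vi on the other — the recessive alleles are on the same chromosome (cis / coupling).

cis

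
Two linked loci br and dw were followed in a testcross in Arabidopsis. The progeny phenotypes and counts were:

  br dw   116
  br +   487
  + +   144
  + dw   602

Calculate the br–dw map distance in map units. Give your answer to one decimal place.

19.3 map units

The two most frequent classes, + dw (602) and br + (487), are the parental types, so the F1 was + dw / br +.
The recombinant classes are + + and br dw: 144 + 116 = 260.
Recombination frequency = 260/1349 = 0.1927 ≈ 19.3%, i.e. 19.3 map units.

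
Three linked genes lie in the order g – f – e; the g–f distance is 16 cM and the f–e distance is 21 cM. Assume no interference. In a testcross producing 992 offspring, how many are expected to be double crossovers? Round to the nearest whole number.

Map distances give recombination frequencies of 0.160 and 0.210 for the two intervals.
With no interference, expected double-crossover frequency = 0.160 × 0.210 = 0.03360.
Expected number = 0.03360 × 992 = 33.33 ≈ 33.

33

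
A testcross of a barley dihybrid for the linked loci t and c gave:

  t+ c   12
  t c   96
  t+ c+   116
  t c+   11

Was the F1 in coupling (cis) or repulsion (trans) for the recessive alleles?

The two most frequent classes are t+ c+ (116) and t c (96); these are the parental (non-recombinant) types.
So the F1 carried t+ c+ on one chromosome and t c on the other — the recessive alleles are on the same chromosome (cis / coupling).

cis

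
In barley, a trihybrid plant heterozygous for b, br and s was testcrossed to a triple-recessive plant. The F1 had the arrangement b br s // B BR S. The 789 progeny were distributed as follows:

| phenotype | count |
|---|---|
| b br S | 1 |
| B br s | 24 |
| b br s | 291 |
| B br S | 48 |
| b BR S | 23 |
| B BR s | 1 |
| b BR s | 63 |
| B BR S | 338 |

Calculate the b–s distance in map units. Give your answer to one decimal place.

The two rarest classes, b br S and B BR s, are the double crossovers. Comparing them with the parentals, only the s allele has switched, so s is the middle locus and the order is b – s – br.
Crossovers in the b–s interval produce the single-crossover classes B br s and b BR S (24 + 23 = 47) plus the double crossovers (2).
RF(b–s) = (47 + 2) / 789 = 49/789 = 0.0621 → 6.2 map units.

6.2 map units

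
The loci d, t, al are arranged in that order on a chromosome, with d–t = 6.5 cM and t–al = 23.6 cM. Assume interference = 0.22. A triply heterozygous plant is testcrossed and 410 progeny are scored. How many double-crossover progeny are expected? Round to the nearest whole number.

5

Map distances give recombination frequencies of 0.065 and 0.236 for the two intervals.
With interference 0.22 (so coincidence = 0.78), expected double-crossover frequency = 0.065 × 0.236 × 0.78 = 0.01197.
Expected number = 0.01197 × 410 = 4.91 ≈ 5.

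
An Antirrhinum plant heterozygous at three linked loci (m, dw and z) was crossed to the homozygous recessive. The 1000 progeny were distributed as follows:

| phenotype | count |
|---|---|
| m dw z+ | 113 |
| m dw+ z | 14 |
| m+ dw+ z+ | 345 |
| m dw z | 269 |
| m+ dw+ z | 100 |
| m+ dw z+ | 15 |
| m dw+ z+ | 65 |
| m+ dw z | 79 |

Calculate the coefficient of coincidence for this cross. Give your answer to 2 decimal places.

0.69

The two most frequent reciprocal classes, m+ dw+ z+ and m dw z, are the parental types, so the F1 was m+ dw+ z+ / m dw z.
The two rarest classes, m+ dw z+ and m dw+ z, are the double crossovers. Comparing them with the parentals, only the dw allele has switched, so dw is the middle locus and the order is m – dw – z.
m–dw: (144 + 29)/1000 = 0.1730; dw–z: (213 + 29)/1000 = 0.2420.
Expected DCO frequency = 0.1730 × 0.2420 ≈ 0.04187; observed = 29/1000 ≈ 0.02900.
Coefficient of coincidence = 0.02900/0.04187 ≈ 0.69.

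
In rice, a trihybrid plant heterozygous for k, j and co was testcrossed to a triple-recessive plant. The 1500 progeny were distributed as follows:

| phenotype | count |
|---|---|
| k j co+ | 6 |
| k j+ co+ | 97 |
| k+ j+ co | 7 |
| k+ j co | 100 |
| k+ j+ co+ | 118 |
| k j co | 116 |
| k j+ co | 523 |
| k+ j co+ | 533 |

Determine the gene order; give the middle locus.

The two most frequent reciprocal classes, k j+ co and k+ j co+, are the parental types, so the F1 was k j+ co / k+ j co+.
The two rarest classes, k+ j+ co and k j co+, are the double crossovers. Comparing them with the parentals, only the k allele has switched, so k is the middle locus and the order is co – k – j.

k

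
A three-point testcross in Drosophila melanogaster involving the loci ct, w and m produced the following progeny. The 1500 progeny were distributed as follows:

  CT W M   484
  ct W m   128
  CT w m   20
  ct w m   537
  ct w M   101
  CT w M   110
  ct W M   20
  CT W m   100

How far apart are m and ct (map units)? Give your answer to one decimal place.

16.1 map units

The two most frequent reciprocal classes, ct w m and CT W M, are the parental types, so the F1 was ct w m / CT W M.
The two rarest classes, CT w m and ct W M, are the double crossovers. Comparing them with the parentals, only the ct allele has switched, so ct is the middle locus and the order is w – ct – m.
Crossovers in the ct–m interval produce the single-crossover classes ct w M and CT W m (101 + 100 = 201) plus the double crossovers (40).
RF(ct–m) = (201 + 40) / 1500 = 241/1500 = 0.1607 → 16.1 map units.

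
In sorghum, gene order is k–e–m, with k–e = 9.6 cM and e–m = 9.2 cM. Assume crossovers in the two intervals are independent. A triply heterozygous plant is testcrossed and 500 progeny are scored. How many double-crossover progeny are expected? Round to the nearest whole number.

4

Map distances give recombination frequencies of 0.096 and 0.092 for the two intervals.
With no interference, expected double-crossover frequency = 0.096 × 0.092 = 0.00883.
Expected number = 0.00883 × 500 = 4.42 ≈ 4.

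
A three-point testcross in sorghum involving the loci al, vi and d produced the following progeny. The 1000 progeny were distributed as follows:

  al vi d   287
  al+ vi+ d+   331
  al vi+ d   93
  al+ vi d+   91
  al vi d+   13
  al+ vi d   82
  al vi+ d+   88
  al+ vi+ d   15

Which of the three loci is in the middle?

d

The two most frequent reciprocal classes, al vi d and al+ vi+ d+, are the parental types, so the F1 was al vi d / al+ vi+ d+.
The two rarest classes, al vi d+ and al+ vi+ d, are the double crossovers. Comparing them with the parentals, only the d allele has switched, so d is the middle locus and the order is al – d – vi.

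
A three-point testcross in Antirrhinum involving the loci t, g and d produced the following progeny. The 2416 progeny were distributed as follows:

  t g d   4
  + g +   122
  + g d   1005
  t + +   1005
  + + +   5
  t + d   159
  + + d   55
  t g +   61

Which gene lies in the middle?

The two most frequent reciprocal classes, + g d and t + +, are the parental types, so the F1 was + g d / t + +.
The two rarest classes, t g d and + + +, are the double crossovers. Comparing them with the parentals, only the t allele has switched, so t is the middle locus and the order is d – t – g.

t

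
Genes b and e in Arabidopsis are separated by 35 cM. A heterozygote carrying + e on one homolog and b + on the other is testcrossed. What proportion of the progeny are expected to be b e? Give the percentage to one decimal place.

17.5%

A map distance of 35 cM corresponds to a recombination frequency of 0.350.
The F1 is + e / b +, so b e is a recombinant gamete class with expected frequency r/2 = 0.350/2 = 0.1750.
That is 0.1750 = 17.5% of the progeny.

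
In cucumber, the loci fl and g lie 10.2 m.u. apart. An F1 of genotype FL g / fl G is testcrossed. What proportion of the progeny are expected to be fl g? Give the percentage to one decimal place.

5.1%

A map distance of 10.2 m.u. corresponds to a recombination frequency of 0.102.
The F1 is FL g / fl G, so fl g is a recombinant gamete class with expected frequency r/2 = 0.102/2 = 0.0510.
That is 0.0510 = 5.1% of the progeny.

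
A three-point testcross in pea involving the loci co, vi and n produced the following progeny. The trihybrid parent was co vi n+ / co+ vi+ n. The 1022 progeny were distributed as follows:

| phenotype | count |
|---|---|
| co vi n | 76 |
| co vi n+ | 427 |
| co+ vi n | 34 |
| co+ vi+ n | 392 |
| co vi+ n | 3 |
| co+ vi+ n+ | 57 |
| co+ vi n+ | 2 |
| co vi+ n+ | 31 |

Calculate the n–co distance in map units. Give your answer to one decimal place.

The two rarest classes, co+ vi n+ and co vi+ n, are the double crossovers. Comparing them with the parentals, only the co allele has switched, so co is the middle locus and the order is n – co – vi.
Crossovers in the n–co interval produce the single-crossover classes co vi n and co+ vi+ n+ (76 + 57 = 133) plus the double crossovers (5).
RF(n–co) = (133 + 5) / 1022 = 138/1022 = 0.1350 → 13.5 map units.

13.5 map units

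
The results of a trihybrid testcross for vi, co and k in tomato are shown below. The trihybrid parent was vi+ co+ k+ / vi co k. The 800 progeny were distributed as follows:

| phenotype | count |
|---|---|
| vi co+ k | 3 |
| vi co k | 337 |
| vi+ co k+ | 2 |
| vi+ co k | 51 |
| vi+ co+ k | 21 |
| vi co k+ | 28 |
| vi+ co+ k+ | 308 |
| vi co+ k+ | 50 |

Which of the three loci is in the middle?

The two rarest classes, vi+ co k+ and vi co+ k, are the double crossovers. Comparing them with the parentals, only the co allele has switched, so co is the middle locus and the order is k – co – vi.

co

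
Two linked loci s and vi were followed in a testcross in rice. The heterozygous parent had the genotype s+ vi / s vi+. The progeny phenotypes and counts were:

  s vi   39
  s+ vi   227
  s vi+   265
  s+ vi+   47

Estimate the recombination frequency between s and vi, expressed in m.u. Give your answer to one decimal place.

The recombinant classes are s+ vi+ and s vi: 47 + 39 = 86.
Recombination frequency = 86/578 = 0.1488 ≈ 14.9%, i.e. 14.9 m.u.

14.9 m.u.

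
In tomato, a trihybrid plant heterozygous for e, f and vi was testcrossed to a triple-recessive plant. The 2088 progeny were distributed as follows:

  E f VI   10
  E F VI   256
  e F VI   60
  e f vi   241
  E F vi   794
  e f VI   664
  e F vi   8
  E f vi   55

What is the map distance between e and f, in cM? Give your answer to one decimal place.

The two most frequent reciprocal classes, E F vi and e f VI, are the parental types, so the F1 was E F vi / e f VI.
The two rarest classes, e F vi and E f VI, are the double crossovers. Comparing them with the parentals, only the e allele has switched, so e is the middle locus and the order is vi – e – f.
Crossovers in the e–f interval produce the single-crossover classes E f vi and e F VI (55 + 60 = 115) plus the double crossovers (18).
RF(e–f) = (115 + 18) / 2088 = 133/2088 = 0.0637 → 6.4 cM.

6.4 cM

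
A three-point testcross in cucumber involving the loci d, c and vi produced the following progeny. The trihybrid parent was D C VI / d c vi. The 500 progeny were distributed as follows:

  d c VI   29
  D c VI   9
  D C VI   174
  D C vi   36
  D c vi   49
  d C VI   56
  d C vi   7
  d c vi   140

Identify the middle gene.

The two rarest classes, D c VI and d C vi, are the double crossovers. Comparing them with the parentals, only the c allele has switched, so c is the middle locus and the order is vi – c – d.

c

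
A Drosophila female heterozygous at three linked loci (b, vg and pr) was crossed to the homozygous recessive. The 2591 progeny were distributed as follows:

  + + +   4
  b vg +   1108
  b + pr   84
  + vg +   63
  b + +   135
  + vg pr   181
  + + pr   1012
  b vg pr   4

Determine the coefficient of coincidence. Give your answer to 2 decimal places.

0.41

The two most frequent reciprocal classes, + + pr and b vg +, are the parental types, so the F1 was + + pr / b vg +.
The two rarest classes, + + + and b vg pr, are the double crossovers. Comparing them with the parentals, only the pr allele has switched, so pr is the middle locus and the order is b – pr – vg.
b–pr: (147 + 8)/2591 = 0.0598; pr–vg: (316 + 8)/2591 = 0.1250.
Expected DCO frequency = 0.0598 × 0.1250 ≈ 0.00747; observed = 8/2591 ≈ 0.00309.
Coefficient of coincidence = 0.00309/0.00747 ≈ 0.41.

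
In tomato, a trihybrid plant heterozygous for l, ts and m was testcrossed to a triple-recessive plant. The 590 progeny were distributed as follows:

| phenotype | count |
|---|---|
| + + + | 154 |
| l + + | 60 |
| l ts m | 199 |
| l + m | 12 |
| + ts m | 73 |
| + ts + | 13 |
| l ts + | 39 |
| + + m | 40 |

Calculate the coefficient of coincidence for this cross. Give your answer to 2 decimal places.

The two most frequent reciprocal classes, l ts m and + + +, are the parental types, so the F1 was l ts m / + + +.
The two rarest classes, l + m and + ts +, are the double crossovers. Comparing them with the parentals, only the ts allele has switched, so ts is the middle locus and the order is l – ts – m.
l–ts: (133 + 25)/590 = 0.2678; ts–m: (79 + 25)/590 = 0.1763.
Expected DCO frequency = 0.2678 × 0.1763 ≈ 0.04721; observed = 25/590 ≈ 0.04237.
Coefficient of coincidence = 0.04237/0.04721 ≈ 0.90.

0.90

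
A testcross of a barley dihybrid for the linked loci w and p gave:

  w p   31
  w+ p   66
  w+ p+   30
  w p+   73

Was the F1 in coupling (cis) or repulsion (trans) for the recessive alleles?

The two most frequent classes are w+ p (66) and w p+ (73); these are the parental (non-recombinant) types.
So the F1 carried w+ p on one chromosome and w p+ on the other — the recessive alleles are on opposite chromosomes (trans / repulsion).

trans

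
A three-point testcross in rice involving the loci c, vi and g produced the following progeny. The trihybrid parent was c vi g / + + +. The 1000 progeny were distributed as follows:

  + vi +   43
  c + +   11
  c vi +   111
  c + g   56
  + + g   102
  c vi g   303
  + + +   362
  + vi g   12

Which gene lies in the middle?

c

The two rarest classes, + vi g and c + +, are the double crossovers. Comparing them with the parentals, only the c allele has switched, so c is the middle locus and the order is vi – c – g.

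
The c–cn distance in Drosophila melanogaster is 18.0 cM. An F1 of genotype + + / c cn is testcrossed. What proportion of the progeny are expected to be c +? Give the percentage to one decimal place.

9.0%

A map distance of 18.0 cM corresponds to a recombination frequency of 0.180.
The F1 is + + / c cn, so c + is a recombinant gamete class with expected frequency r/2 = 0.180/2 = 0.0900.
That is 0.0900 = 9.0% of the progeny.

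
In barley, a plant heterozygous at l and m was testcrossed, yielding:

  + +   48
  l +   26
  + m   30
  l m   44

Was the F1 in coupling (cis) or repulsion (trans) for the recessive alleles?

cis

The two most frequent classes are + + (48) and l m (44); these are the parental (non-recombinant) types.
So the F1 carried + + on one chromosome and l m on the other — the recessive alleles are on the same chromosome (cis / coupling).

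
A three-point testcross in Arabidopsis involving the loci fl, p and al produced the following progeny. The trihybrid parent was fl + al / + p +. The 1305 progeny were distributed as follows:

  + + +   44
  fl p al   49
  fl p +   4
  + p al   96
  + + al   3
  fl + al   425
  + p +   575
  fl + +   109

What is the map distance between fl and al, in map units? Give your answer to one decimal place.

16.2 map units

The two rarest classes, + + al and fl p +, are the double crossovers. Comparing them with the parentals, only the fl allele has switched, so fl is the middle locus and the order is p – fl – al.
Crossovers in the fl–al interval produce the single-crossover classes fl + + and + p al (109 + 96 = 205) plus the double crossovers (7).
RF(fl–al) = (205 + 7) / 1305 = 212/1305 = 0.1625 → 16.2 map units.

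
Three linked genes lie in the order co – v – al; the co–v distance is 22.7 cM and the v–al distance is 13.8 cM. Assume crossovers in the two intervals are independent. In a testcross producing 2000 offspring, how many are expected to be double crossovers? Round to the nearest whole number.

Map distances give recombination frequencies of 0.227 and 0.138 for the two intervals.
With no interference, expected double-crossover frequency = 0.227 × 0.138 = 0.03133.
Expected number = 0.03133 × 2000 = 62.65 ≈ 63.

63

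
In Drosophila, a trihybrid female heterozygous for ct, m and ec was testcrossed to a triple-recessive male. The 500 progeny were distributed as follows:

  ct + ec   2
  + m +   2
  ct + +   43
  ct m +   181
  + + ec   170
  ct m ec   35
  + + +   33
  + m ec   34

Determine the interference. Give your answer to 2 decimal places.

0.66

The two most frequent reciprocal classes, ct m + and + + ec, are the parental types, so the F1 was ct m + / + + ec.
The two rarest classes, + m + and ct + ec, are the double crossovers. Comparing them with the parentals, only the ct allele has switched, so ct is the middle locus and the order is ec – ct – m.
ec–ct: (68 + 4)/500 = 0.1440; ct–m: (77 + 4)/500 = 0.1620.
Expected DCO frequency = 0.1440 × 0.1620 ≈ 0.02333; observed = 4/500 ≈ 0.00800.
Coefficient of coincidence = 0.00800/0.02333 ≈ 0.34; interference = 1 − 0.34 = 0.66.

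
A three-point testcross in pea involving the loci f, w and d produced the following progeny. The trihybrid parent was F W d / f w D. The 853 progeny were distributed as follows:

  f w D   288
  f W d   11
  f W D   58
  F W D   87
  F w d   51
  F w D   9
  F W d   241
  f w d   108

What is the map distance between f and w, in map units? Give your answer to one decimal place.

15.1 map units

The two rarest classes, f W d and F w D, are the double crossovers. Comparing them with the parentals, only the f allele has switched, so f is the middle locus and the order is w – f – d.
Crossovers in the w–f interval produce the single-crossover classes F w d and f W D (51 + 58 = 109) plus the double crossovers (20).
RF(w–f) = (109 + 20) / 853 = 129/853 = 0.1512 → 15.1 map units.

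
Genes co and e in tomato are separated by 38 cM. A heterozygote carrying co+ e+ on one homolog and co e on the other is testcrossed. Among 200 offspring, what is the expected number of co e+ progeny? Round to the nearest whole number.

A map distance of 38 cM corresponds to a recombination frequency of 0.380.
The F1 is co+ e+ / co e, so co e+ is a recombinant gamete class with expected frequency r/2 = 0.380/2 = 0.1900.
Expected number = 0.1900 × 200 = 38.00 ≈ 38.

38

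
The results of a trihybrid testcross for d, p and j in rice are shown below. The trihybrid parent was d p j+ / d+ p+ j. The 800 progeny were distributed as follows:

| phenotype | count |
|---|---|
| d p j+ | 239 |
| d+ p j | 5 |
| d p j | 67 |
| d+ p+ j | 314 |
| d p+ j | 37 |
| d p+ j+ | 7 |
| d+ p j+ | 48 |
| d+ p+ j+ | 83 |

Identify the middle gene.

p

The two rarest classes, d p+ j+ and d+ p j, are the double crossovers. Comparing them with the parentals, only the p allele has switched, so p is the middle locus and the order is d – p – j.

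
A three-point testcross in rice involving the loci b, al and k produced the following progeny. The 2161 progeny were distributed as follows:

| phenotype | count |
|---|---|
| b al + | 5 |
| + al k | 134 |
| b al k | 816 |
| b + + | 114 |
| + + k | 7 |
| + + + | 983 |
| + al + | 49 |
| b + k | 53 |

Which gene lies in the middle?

k

The two most frequent reciprocal classes, + + + and b al k, are the parental types, so the F1 was + + + / b al k.
The two rarest classes, + + k and b al +, are the double crossovers. Comparing them with the parentals, only the k allele has switched, so k is the middle locus and the order is b – k – al.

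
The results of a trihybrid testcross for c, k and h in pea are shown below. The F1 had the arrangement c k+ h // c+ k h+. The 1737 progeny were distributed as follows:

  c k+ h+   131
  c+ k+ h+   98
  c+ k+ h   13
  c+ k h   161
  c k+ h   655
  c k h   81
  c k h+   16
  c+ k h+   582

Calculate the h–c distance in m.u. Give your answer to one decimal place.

The two rarest classes, c+ k+ h and c k h+, are the double crossovers. Comparing them with the parentals, only the c allele has switched, so c is the middle locus and the order is h – c – k.
Crossovers in the h–c interval produce the single-crossover classes c k+ h+ and c+ k h (131 + 161 = 292) plus the double crossovers (29).
RF(h–c) = (292 + 29) / 1737 = 321/1737 = 0.1848 → 18.5 m.u.

18.5 m.u.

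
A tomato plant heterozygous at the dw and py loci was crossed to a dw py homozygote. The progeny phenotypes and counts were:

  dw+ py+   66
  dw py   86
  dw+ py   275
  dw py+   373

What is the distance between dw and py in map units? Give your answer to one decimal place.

The two most frequent classes, dw+ py (275) and dw py+ (373), are the parental types, so the F1 was dw+ py / dw py+.
The recombinant classes are dw+ py+ and dw py: 66 + 86 = 152.
Recombination frequency = 152/800 = 0.1900 ≈ 19.0%, i.e. 19.0 map units.

19.0 map units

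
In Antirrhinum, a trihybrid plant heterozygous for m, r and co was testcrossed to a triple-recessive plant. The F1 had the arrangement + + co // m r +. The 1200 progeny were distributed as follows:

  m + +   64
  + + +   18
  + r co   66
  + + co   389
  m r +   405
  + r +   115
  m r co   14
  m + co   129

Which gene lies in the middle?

co

The two rarest classes, + + + and m r co, are the double crossovers. Comparing them with the parentals, only the co allele has switched, so co is the middle locus and the order is r – co – m.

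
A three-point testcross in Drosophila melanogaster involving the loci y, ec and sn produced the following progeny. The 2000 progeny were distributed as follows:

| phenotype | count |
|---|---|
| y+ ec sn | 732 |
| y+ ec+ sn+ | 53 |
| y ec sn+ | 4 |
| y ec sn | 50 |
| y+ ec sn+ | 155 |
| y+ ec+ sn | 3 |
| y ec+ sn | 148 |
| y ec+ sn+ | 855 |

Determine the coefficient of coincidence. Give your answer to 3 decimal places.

0.411

The two most frequent reciprocal classes, y ec+ sn+ and y+ ec sn, are the parental types, so the F1 was y ec+ sn+ / y+ ec sn.
The two rarest classes, y ec sn+ and y+ ec+ sn, are the double crossovers. Comparing them with the parentals, only the ec allele has switched, so ec is the middle locus and the order is sn – ec – y.
sn–ec: (303 + 7)/2000 = 0.1550; ec–y: (103 + 7)/2000 = 0.0550.
Expected DCO frequency = 0.1550 × 0.0550 ≈ 0.00852; observed = 7/2000 ≈ 0.00350.
Coefficient of coincidence = 0.00350/0.00852 ≈ 0.411.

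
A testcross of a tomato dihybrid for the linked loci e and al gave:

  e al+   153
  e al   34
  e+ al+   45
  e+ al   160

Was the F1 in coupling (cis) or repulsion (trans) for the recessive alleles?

The two most frequent classes are e+ al (160) and e al+ (153); these are the parental (non-recombinant) types.
So the F1 carried e+ al on one chromosome and e al+ on the other — the recessive alleles are on opposite chromosomes (trans / repulsion).

trans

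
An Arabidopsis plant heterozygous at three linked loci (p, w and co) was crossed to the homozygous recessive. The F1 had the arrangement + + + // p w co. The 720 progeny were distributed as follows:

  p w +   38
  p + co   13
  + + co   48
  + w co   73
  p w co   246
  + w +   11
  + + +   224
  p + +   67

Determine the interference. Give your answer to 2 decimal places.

0.04

The two rarest classes, + w + and p + co, are the double crossovers. Comparing them with the parentals, only the w allele has switched, so w is the middle locus and the order is co – w – p.
co–w: (86 + 24)/720 = 0.1528; w–p: (140 + 24)/720 = 0.2278.
Expected DCO frequency = 0.1528 × 0.2278 ≈ 0.03481; observed = 24/720 ≈ 0.03333.
Coefficient of coincidence = 0.03333/0.03481 ≈ 0.96; interference = 1 − 0.96 = 0.04.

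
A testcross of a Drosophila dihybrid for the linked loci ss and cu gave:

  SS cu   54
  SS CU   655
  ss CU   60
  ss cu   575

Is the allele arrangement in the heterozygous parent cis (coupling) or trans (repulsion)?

The two most frequent classes are SS CU (655) and ss cu (575); these are the parental (non-recombinant) types.
So the F1 carried SS CU on one chromosome and ss cu on the other — the recessive alleles are on the same chromosome (cis / coupling).

cis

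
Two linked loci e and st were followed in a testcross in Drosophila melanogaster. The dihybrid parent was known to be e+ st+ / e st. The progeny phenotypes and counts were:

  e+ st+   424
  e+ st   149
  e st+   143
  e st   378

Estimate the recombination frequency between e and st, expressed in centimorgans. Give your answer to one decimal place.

26.7 centimorgans

The recombinant classes are e+ st and e st+: 149 + 143 = 292.
Recombination frequency = 292/1094 = 0.2669 ≈ 26.7%, i.e. 26.7 centimorgans.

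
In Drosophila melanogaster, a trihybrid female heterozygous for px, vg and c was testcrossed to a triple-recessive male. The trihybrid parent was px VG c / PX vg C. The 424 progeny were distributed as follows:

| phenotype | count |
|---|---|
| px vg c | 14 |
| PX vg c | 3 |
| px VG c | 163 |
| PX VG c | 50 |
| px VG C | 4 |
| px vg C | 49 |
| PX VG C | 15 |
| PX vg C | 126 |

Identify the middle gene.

c

The two rarest classes, px VG C and PX vg c, are the double crossovers. Comparing them with the parentals, only the c allele has switched, so c is the middle locus and the order is vg – c – px.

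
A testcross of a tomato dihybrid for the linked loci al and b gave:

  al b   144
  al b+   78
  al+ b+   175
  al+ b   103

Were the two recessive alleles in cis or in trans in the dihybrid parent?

The two most frequent classes are al+ b+ (175) and al b (144); these are the parental (non-recombinant) types.
So the F1 carried al+ b+ on one chromosome and al b on the other — the recessive alleles are on the same chromosome (cis / coupling).

cis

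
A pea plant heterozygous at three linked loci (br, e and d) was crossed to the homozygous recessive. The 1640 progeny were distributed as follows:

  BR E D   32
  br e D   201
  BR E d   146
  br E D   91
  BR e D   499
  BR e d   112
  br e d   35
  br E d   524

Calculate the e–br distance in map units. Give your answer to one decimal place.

25.2 map units

The two most frequent reciprocal classes, br E d and BR e D, are the parental types, so the F1 was br E d / BR e D.
The two rarest classes, br e d and BR E D, are the double crossovers. Comparing them with the parentals, only the e allele has switched, so e is the middle locus and the order is br – e – d.
Crossovers in the br–e interval produce the single-crossover classes BR E d and br e D (146 + 201 = 347) plus the double crossovers (67).
RF(br–e) = (347 + 67) / 1640 = 414/1640 = 0.2524 → 25.2 map units.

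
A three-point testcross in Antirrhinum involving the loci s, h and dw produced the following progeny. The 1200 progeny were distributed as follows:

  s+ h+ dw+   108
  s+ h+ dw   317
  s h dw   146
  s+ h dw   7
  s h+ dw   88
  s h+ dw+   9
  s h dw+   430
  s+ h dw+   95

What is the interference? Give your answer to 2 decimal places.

0.64

The two most frequent reciprocal classes, s h dw+ and s+ h+ dw, are the parental types, so the F1 was s h dw+ / s+ h+ dw.
The two rarest classes, s h+ dw+ and s+ h dw, are the double crossovers. Comparing them with the parentals, only the h allele has switched, so h is the middle locus and the order is s – h – dw.
s–h: (183 + 16)/1200 = 0.1658; h–dw: (254 + 16)/1200 = 0.2250.
Expected DCO frequency = 0.1658 × 0.2250 ≈ 0.03731; observed = 16/1200 ≈ 0.01333.
Coefficient of coincidence = 0.01333/0.03731 ≈ 0.36; interference = 1 − 0.36 = 0.64.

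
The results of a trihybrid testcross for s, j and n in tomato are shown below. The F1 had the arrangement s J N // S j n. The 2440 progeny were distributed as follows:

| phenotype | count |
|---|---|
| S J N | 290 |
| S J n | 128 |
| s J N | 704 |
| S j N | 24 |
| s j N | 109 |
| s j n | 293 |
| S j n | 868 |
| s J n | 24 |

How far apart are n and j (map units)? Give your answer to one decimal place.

The two rarest classes, s J n and S j N, are the double crossovers. Comparing them with the parentals, only the n allele has switched, so n is the middle locus and the order is s – n – j.
Crossovers in the n–j interval produce the single-crossover classes s j N and S J n (109 + 128 = 237) plus the double crossovers (48).
RF(n–j) = (237 + 48) / 2440 = 285/2440 = 0.1168 → 11.7 map units.

11.7 map units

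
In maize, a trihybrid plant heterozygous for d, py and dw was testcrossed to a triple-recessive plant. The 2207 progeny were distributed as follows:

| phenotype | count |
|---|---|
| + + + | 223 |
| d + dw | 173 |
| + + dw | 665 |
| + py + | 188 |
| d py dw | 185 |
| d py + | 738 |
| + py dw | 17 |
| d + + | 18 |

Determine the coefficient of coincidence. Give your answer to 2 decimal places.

The two most frequent reciprocal classes, + + dw and d py +, are the parental types, so the F1 was + + dw / d py +.
The two rarest classes, + py dw and d + +, are the double crossovers. Comparing them with the parentals, only the py allele has switched, so py is the middle locus and the order is dw – py – d.
dw–py: (408 + 35)/2207 = 0.2007; py–d: (361 + 35)/2207 = 0.1794.
Expected DCO frequency = 0.2007 × 0.1794 ≈ 0.03601; observed = 35/2207 ≈ 0.01586.
Coefficient of coincidence = 0.01586/0.03601 ≈ 0.44.

0.44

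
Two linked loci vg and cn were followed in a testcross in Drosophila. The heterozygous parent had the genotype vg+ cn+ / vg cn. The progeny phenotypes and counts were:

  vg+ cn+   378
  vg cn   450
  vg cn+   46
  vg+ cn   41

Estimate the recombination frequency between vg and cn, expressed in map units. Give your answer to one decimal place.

9.5 map units

The recombinant classes are vg+ cn and vg cn+: 41 + 46 = 87.
Recombination frequency = 87/915 = 0.0951 ≈ 9.5%, i.e. 9.5 map units.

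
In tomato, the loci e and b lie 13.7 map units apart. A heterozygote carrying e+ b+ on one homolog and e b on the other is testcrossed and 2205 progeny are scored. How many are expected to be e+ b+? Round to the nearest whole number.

A map distance of 13.7 map units corresponds to a recombination frequency of 0.137.
The F1 is e+ b+ / e b, so e+ b+ is a parental gamete class with expected frequency (1 − r)/2 = 0.863/2 = 0.4315.
Expected number = 0.4315 × 2205 = 951.46 ≈ 951.

951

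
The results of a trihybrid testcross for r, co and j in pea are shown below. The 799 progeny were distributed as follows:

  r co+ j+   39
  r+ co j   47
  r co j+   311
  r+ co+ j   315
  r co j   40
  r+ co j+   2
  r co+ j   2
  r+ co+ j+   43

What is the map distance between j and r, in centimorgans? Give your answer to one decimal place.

10.9 centimorgans

The two most frequent reciprocal classes, r co j+ and r+ co+ j, are the parental types, so the F1 was r co j+ / r+ co+ j.
The two rarest classes, r+ co j+ and r co+ j, are the double crossovers. Comparing them with the parentals, only the r allele has switched, so r is the middle locus and the order is j – r – co.
Crossovers in the j–r interval produce the single-crossover classes r co j and r+ co+ j+ (40 + 43 = 83) plus the double crossovers (4).
RF(j–r) = (83 + 4) / 799 = 87/799 = 0.1089 → 10.9 centimorgans.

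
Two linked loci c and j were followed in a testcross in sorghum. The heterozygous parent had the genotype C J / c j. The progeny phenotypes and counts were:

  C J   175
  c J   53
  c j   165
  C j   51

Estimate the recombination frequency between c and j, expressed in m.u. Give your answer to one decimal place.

23.4 m.u.

The recombinant classes are C j and c J: 51 + 53 = 104.
Recombination frequency = 104/444 = 0.2342 ≈ 23.4%, i.e. 23.4 m.u.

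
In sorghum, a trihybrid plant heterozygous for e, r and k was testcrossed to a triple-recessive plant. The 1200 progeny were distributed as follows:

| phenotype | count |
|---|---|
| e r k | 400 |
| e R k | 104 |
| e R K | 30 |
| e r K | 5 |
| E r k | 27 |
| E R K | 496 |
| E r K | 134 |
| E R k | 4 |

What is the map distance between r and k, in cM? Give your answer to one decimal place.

The two most frequent reciprocal classes, E R K and e r k, are the parental types, so the F1 was E R K / e r k.
The two rarest classes, E R k and e r K, are the double crossovers. Comparing them with the parentals, only the k allele has switched, so k is the middle locus and the order is r – k – e.
Crossovers in the r–k interval produce the single-crossover classes E r K and e R k (134 + 104 = 238) plus the double crossovers (9).
RF(r–k) = (238 + 9) / 1200 = 247/1200 = 0.2058 → 20.6 cM.

20.6 cM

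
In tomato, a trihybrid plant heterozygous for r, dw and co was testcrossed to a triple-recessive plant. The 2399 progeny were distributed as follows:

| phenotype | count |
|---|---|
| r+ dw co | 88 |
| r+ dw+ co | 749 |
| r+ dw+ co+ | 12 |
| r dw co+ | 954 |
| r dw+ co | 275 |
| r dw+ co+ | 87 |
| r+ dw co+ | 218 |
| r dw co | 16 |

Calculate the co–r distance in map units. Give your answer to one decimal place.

21.7 map units

The two most frequent reciprocal classes, r dw co+ and r+ dw+ co, are the parental types, so the F1 was r dw co+ / r+ dw+ co.
The two rarest classes, r dw co and r+ dw+ co+, are the double crossovers. Comparing them with the parentals, only the co allele has switched, so co is the middle locus and the order is r – co – dw.
Crossovers in the r–co interval produce the single-crossover classes r+ dw co+ and r dw+ co (218 + 275 = 493) plus the double crossovers (28).
RF(r–co) = (493 + 28) / 2399 = 521/2399 = 0.2172 → 21.7 map units.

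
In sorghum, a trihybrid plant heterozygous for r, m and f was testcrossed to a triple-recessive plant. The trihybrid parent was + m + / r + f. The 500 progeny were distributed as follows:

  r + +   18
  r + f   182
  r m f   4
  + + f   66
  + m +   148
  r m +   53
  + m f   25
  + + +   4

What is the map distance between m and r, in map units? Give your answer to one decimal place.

The two rarest classes, + + + and r m f, are the double crossovers. Comparing them with the parentals, only the m allele has switched, so m is the middle locus and the order is r – m – f.
Crossovers in the r–m interval produce the single-crossover classes r m + and + + f (53 + 66 = 119) plus the double crossovers (8).
RF(r–m) = (119 + 8) / 500 = 127/500 = 0.2540 → 25.4 map units.

25.4 map units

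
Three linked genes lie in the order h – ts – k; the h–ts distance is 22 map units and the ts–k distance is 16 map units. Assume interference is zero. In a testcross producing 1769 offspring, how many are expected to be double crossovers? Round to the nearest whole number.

Map distances give recombination frequencies of 0.220 and 0.160 for the two intervals.
With no interference, expected double-crossover frequency = 0.220 × 0.160 = 0.03520.
Expected number = 0.03520 × 1769 = 62.27 ≈ 62.

62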